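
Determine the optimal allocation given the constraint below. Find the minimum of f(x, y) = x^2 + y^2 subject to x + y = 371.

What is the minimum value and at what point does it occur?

Substitute y = 371 - x into f(x,y) = x^2 + y^2:
g(x) = x^2 + (371 - x)^2 = 2x^2 - 742x + 137641
g'(x) = 4x - 742 = 0  =>  x = 371/2
y = 371 - 371/2 = 371/2
Minimum value = (371/2)^2 + (371/2)^2 = 137641/2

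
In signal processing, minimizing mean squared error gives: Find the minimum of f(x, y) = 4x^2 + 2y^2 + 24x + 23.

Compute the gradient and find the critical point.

f(x,y) = 4x^2 + 2y^2 + 24x + 23
df/dx = 8x + (24) = 0  =>  x = -3
df/dy = 4y + (0) = 0  =>  y = 0
f(-3, 0) = 4*(-3)^2 + 2*(0)^2 + 24*(-3) + 23 = -13
Hessian is diagonal with entries 8, 4 > 0, so this is a minimum.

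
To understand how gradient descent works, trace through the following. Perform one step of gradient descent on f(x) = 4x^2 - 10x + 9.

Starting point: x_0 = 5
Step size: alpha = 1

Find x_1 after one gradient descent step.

f(x) = 4x^2 - 10x + 9
f'(x) = 8x - 10
f'(5) = 8*5 + (-10) = 30
x_1 = x_0 - alpha * f'(x_0) = 5 - 1 * 30 = -25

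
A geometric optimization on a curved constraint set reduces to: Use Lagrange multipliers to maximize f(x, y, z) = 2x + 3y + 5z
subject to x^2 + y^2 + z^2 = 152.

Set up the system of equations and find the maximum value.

Lagrange conditions: 2 = 2*lambda*x, 3 = 2*lambda*y, 5 = 2*lambda*z
So x:2 = y:3 = z:5, i.e. x = 2t, y = 3t, z = 5t
Constraint: t^2*(2^2 + 3^2 + 5^2) = 152
  t^2 * 38 = 152  =>  t = sqrt(4)
Maximum = 2*2t + 3*3t + 5*5t = 38*sqrt(4) = 76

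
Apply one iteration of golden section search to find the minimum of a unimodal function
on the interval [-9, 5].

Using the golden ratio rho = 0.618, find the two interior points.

Golden section search on [-9, 5].
Golden ratio rho = 0.618 (approx).
Interior points:
  x_1 = -9 + (1-0.618)*14 = -3.6520
  x_2 = -9 + 0.618*14 = -0.3480
Compare f(x_1) and f(x_2) to determine which subinterval to keep.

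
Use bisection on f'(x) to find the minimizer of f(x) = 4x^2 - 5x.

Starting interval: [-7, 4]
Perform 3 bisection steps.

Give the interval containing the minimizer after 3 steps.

Finding critical point of f(x) = 4x^2 - 5x using bisection on f'(x) = 8x + -5.
f'(x) = 0 when x = 5/8.
Starting interval: [-7, 4]
Step 1: mid = -3/2, f'(mid) = -17, new interval = [-3/2, 4]
Step 2: mid = 5/4, f'(mid) = 5, new interval = [-3/2, 5/4]
Step 3: mid = -1/8, f'(mid) = -6, new interval = [-1/8, 5/4]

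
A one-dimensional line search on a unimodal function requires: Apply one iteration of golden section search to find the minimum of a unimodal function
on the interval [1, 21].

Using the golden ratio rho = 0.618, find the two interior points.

Golden section search on [1, 21].
Golden ratio rho = 0.618 (approx).
Interior points:
  x_1 = 1 + (1-0.618)*20 = 8.6400
  x_2 = 1 + 0.618*20 = 13.3600
Compare f(x_1) and f(x_2) to determine which subinterval to keep.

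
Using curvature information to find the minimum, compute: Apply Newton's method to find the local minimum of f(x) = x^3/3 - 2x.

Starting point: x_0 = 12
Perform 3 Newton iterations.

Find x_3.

f(x) = x^3/3 - 2x
f'(x) = x^2 - 2, f''(x) = 2x
Newton update: x_{n+1} = x_n - (x_n^2 - 2)/(2*x_n)
Step 1: x_0 = 12, f'=142, f''=24, x_1 = 73/12
Step 2: x_1 = 73/12, f'=5041/144, f''=73/6, x_2 = 5617/1752
Step 3: x_2 = 5617/1752, f'=25411681/3069504, f''=5617/876, x_3 = 37689697/19681968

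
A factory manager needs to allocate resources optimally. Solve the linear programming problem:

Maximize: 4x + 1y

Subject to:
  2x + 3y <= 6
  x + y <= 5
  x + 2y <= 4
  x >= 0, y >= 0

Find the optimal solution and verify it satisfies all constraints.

Feasible vertices: (0, 0), (0, 2), (3, 0)
Objective 4x + 1y at each vertex:
  (0, 0): 0
  (0, 2): 2
  (3, 0): 12
Maximum is 12 at (3, 0).
Verify constraints at (x, y) = (3, 0):
  2*3 + 3*0 = 6 <= 6 (active)
  1*3 + 1*0 = 3 <= 5
  1*3 + 2*0 = 3 <= 4
  x = 3 >= 0, y = 0 >= 0. All constraints satisfied.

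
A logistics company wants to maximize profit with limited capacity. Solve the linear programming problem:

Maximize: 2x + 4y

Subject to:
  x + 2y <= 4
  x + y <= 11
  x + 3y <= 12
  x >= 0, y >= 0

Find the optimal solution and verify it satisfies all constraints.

Feasible vertices: (0, 0), (0, 2), (4, 0)
Objective 2x + 4y at each vertex:
  (0, 0): 0
  (0, 2): 8
  (4, 0): 8
Maximum is 8 at (0, 2).
Verify constraints at (x, y) = (0, 2):
  1*0 + 2*2 = 4 <= 4 (active)
  1*0 + 1*2 = 2 <= 11
  1*0 + 3*2 = 6 <= 12
  x = 0 >= 0, y = 2 >= 0. All constraints satisfied.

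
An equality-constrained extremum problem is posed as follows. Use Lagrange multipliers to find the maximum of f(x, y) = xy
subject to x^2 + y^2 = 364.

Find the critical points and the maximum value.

Lagrange conditions: y = 2*lambda*x and x = 2*lambda*y
If x = 0 then y = 0, violating the constraint, so x, y != 0.
Dividing: y/x = x/y => x^2 = y^2 => y = x or y = -x
Constraint: 2x^2 = 364 => x^2 = 182 => x = +/-sqrt(182)
Critical points: (sqrt(182), sqrt(182)), (-sqrt(182), -sqrt(182)), (sqrt(182), -sqrt(182)), (-sqrt(182), sqrt(182))
  y = x:  xy = x^2 = 182  at (sqrt(182), sqrt(182)) and (-sqrt(182), -sqrt(182))
  y = -x: xy = -x^2 = -182 at (sqrt(182), -sqrt(182)) and (-sqrt(182), sqrt(182))
Maximum xy = 182 at (sqrt(182), sqrt(182)) and (-sqrt(182), -sqrt(182))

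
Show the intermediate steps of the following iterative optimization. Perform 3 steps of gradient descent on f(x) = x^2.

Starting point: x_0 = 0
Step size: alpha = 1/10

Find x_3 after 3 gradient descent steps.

f(x) = x^2, f'(x) = 2x + (0)
Step 1: f'(0) = 0, x_1 = 0 - 1/10 * 0 = 0
Step 2: f'(0) = 0, x_2 = 0 - 1/10 * 0 = 0
Step 3: f'(0) = 0, x_3 = 0 - 1/10 * 0 = 0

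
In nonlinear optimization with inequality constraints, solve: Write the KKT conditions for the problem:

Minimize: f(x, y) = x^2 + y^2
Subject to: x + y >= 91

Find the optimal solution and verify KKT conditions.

KKT conditions for min x^2 + y^2 s.t. x + y >= 91:
Stationarity: 2x = mu, 2y = mu
So x = y = mu/2.
Complementary slackness: mu*(x + y - 91) = 0
Primal feasibility: x + y >= 91; dual feasibility: mu >= 0
If mu = 0 then x = y = 0, but 0 + 0 < 91 is infeasible, so the constraint is active.
Constraint active: x + y = 2*(mu/2) = 91 => mu = 91
x = y = 91/2, f = 8281/2
Verify: stationarity 2*(91/2) = 91 = mu; primal 91/2 + 91/2 = 91 >= 91; dual mu = 91 >= 0; complementary slackness 91*(91 - 91) = 0. All KKT conditions hold.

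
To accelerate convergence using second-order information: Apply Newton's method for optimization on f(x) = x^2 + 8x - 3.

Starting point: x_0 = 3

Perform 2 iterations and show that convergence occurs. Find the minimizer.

f(x) = x^2 + 8x - 3, f'(x) = 2x + (8), f''(x) = 2
Step 1: f'(3) = 14, x_1 = 3 - 14/2 = -4
Step 2: f'(-4) = 0, x_2 = -4 (converged)
Newton's method converges in 1 step for quadratics.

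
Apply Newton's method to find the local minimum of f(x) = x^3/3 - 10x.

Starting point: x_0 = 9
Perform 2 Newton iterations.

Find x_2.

f(x) = x^3/3 - 10x
f'(x) = x^2 - 10, f''(x) = 2x
Newton update: x_{n+1} = x_n - (x_n^2 - 10)/(2*x_n)
Step 1: x_0 = 9, f'=71, f''=18, x_1 = 91/18
Step 2: x_1 = 91/18, f'=5041/324, f''=91/9, x_2 = 11521/3276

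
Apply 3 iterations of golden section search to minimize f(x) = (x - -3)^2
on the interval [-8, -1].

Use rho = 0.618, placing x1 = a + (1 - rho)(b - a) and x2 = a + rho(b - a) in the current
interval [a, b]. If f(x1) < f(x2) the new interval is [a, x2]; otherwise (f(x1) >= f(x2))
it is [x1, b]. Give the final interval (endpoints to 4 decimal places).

Golden section search for min of f(x) = (x - -3)^2 on [-8, -1].
Each step: x1 = a + (1 - rho)(b - a), x2 = a + rho(b - a); if f(x1) < f(x2) keep [a, x2], otherwise keep [x1, b].
Step 1: [-8.0000, -1.0000], x1=-5.3260 (f=5.4103), x2=-3.6740 (f=0.4543); f(x1) > f(x2) => keep [-5.3260, -1.0000]
Step 2: [-5.3260, -1.0000], x1=-3.6735 (f=0.4536), x2=-2.6525 (f=0.1207); f(x1) > f(x2) => keep [-3.6735, -1.0000]
Step 3: [-3.6735, -1.0000], x1=-2.6522 (f=0.1210), x2=-2.0213 (f=0.9579); f(x1) < f(x2) => keep [-3.6735, -2.0213]
Final interval: [-3.6735, -2.0213]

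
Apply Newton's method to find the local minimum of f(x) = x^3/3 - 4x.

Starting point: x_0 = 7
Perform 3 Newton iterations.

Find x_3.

f(x) = x^3/3 - 4x
f'(x) = x^2 - 4, f''(x) = 2x
Newton update: x_{n+1} = x_n - (x_n^2 - 4)/(2*x_n)
Step 1: x_0 = 7, f'=45, f''=14, x_1 = 53/14
Step 2: x_1 = 53/14, f'=2025/196, f''=53/7, x_2 = 3593/1484
Step 3: x_2 = 3593/1484, f'=4100625/2202256, f''=3593/742, x_3 = 21718673/10664024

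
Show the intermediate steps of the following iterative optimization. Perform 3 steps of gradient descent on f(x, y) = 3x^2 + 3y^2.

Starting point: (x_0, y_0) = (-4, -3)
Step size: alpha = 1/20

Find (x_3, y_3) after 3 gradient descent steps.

f(x,y) = 3x^2 + 3y^2
grad_x = 6x + 0y, grad_y = 6y + 0x
Step 1: grad = (-24, -18), (-14/5, -21/10)
Step 2: grad = (-84/5, -63/5), (-49/25, -147/100)
Step 3: grad = (-294/25, -441/50), (-343/250, -1029/1000)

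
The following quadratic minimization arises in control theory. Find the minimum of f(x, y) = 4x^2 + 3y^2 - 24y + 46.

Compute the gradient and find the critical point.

f(x,y) = 4x^2 + 3y^2 - 24y + 46
df/dx = 8x + (0) = 0  =>  x = 0
df/dy = 6y + (-24) = 0  =>  y = 4
f(0, 4) = 4*(0)^2 + 3*(4)^2 + -24*(4) + 46 = -2
Hessian is diagonal with entries 8, 6 > 0, so this is a minimum.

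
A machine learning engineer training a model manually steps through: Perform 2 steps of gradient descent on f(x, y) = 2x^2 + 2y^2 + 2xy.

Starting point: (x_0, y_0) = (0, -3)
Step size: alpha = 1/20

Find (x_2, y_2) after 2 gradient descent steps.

f(x,y) = 2x^2 + 2y^2 + 2xy
grad_x = 4x + 2y, grad_y = 4y + 2x
Step 1: grad = (-6, -12), (3/10, -12/5)
Step 2: grad = (-18/5, -9), (12/25, -39/20)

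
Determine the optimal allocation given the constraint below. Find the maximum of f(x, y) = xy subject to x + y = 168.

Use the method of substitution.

Substitute y = 168 - x into f(x,y) = xy:
g(x) = x(168 - x) = 168x - x^2
g'(x) = 168 - 2x = 0  =>  x = 84
y = 168 - 84 = 84
Maximum value = 84 * 84 = 7056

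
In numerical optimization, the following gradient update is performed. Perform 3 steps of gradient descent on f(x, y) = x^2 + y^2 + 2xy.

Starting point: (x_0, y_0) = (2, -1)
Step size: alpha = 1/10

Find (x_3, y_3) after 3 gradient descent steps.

f(x,y) = x^2 + y^2 + 2xy
grad_x = 2x + 2y, grad_y = 2y + 2x
Step 1: grad = (2, 2), (9/5, -6/5)
Step 2: grad = (6/5, 6/5), (42/25, -33/25)
Step 3: grad = (18/25, 18/25), (201/125, -174/125)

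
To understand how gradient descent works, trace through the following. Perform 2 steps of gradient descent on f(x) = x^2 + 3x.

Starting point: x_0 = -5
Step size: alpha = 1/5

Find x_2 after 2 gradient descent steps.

f(x) = x^2 + 3x, f'(x) = 2x + (3)
Step 1: f'(-5) = -7, x_1 = -5 - 1/5 * -7 = -18/5
Step 2: f'(-18/5) = -21/5, x_2 = -18/5 - 1/5 * -21/5 = -69/25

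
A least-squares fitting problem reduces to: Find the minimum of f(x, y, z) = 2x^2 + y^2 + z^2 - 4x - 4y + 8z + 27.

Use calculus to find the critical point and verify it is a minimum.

f(x,y,z) = 2x^2 + y^2 + z^2 - 4x - 4y + 8z + 27
df/dx = 4x + (-4) = 0 => x = 1
df/dy = 2y + (-4) = 0 => y = 2
df/dz = 2z + (8) = 0 => z = -4
f(1,2,-4) = 2*(1)^2 + 1*(2)^2 + 1*(-4)^2 + -4*(1) + -4*(2) + 8*(-4) + 27 = 5
Hessian is diagonal with entries 4, 2, 2 > 0, confirmed minimum.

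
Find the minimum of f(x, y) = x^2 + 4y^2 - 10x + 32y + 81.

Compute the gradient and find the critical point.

f(x,y) = x^2 + 4y^2 - 10x + 32y + 81
df/dx = 2x + (-10) = 0  =>  x = 5
df/dy = 8y + (32) = 0  =>  y = -4
f(5, -4) = 1*(5)^2 + 4*(-4)^2 + -10*(5) + 32*(-4) + 81 = -8
Hessian is diagonal with entries 2, 8 > 0, so this is a minimum.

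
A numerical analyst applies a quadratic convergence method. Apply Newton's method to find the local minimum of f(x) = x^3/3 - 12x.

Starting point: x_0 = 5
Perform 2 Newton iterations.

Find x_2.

f(x) = x^3/3 - 12x
f'(x) = x^2 - 12, f''(x) = 2x
Newton update: x_{n+1} = x_n - (x_n^2 - 12)/(2*x_n)
Step 1: x_0 = 5, f'=13, f''=10, x_1 = 37/10
Step 2: x_1 = 37/10, f'=169/100, f''=37/5, x_2 = 2569/740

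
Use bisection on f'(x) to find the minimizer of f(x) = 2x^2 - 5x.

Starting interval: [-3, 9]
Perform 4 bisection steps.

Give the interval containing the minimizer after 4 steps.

Finding critical point of f(x) = 2x^2 - 5x using bisection on f'(x) = 4x + -5.
f'(x) = 0 when x = 5/4.
Starting interval: [-3, 9]
Step 1: mid = 3, f'(mid) = 7, new interval = [-3, 3]
Step 2: mid = 0, f'(mid) = -5, new interval = [0, 3]
Step 3: mid = 3/2, f'(mid) = 1, new interval = [0, 3/2]
Step 4: mid = 3/4, f'(mid) = -2, new interval = [3/4, 3/2]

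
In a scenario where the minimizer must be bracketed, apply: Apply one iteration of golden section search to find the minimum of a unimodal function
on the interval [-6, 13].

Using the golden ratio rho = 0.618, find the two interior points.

Golden section search on [-6, 13].
Golden ratio rho = 0.618 (approx).
Interior points:
  x_1 = -6 + (1-0.618)*19 = 1.2580
  x_2 = -6 + 0.618*19 = 5.7420
Compare f(x_1) and f(x_2) to determine which subinterval to keep.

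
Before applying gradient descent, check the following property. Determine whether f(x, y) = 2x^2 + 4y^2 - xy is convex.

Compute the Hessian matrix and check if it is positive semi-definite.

f(x,y) = 2x^2 + 4y^2 - xy
Hessian H = [[4, -1], [-1, 8]]
trace(H) = 12, det(H) = 31
Eigenvalues: (12 +/- sqrt(20)) / 2 = 8.236, 3.764
Since both eigenvalues > 0, f is convex.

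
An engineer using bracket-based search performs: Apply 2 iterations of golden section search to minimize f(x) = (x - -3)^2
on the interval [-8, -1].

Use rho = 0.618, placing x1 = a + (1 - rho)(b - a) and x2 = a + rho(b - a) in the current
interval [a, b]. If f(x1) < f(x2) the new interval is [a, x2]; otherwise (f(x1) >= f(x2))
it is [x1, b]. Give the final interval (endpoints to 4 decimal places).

Golden section search for min of f(x) = (x - -3)^2 on [-8, -1].
Each step: x1 = a + (1 - rho)(b - a), x2 = a + rho(b - a); if f(x1) < f(x2) keep [a, x2], otherwise keep [x1, b].
Step 1: [-8.0000, -1.0000], x1=-5.3260 (f=5.4103), x2=-3.6740 (f=0.4543); f(x1) > f(x2) => keep [-5.3260, -1.0000]
Step 2: [-5.3260, -1.0000], x1=-3.6735 (f=0.4536), x2=-2.6525 (f=0.1207); f(x1) > f(x2) => keep [-3.6735, -1.0000]
Final interval: [-3.6735, -1.0000]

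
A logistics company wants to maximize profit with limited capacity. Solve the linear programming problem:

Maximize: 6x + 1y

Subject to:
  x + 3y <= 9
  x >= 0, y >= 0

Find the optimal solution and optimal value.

The feasible region has vertices at [(0, 0), (9, 0), (0, 3)].
Checking objective 6x + 1y at each vertex:
  (0, 0): 6*0 + 1*0 = 0
  (9, 0): 6*9 + 1*0 = 54
  (0, 3): 6*0 + 1*3 = 3
Maximum is 54 at (9, 0).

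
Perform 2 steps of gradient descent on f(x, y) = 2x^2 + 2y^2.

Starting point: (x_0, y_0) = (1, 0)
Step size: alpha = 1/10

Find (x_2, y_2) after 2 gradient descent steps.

f(x,y) = 2x^2 + 2y^2
grad_x = 4x + 0y, grad_y = 4y + 0x
Step 1: grad = (4, 0), (3/5, 0)
Step 2: grad = (12/5, 0), (9/25, 0)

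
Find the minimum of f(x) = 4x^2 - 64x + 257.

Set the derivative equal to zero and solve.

f(x) = 4x^2 - 64x + 257
f'(x) = 8x + (-64) = 0
x = 64/8 = 8
f(8) = 1
Since f''(x) = 8 > 0, this is a minimum.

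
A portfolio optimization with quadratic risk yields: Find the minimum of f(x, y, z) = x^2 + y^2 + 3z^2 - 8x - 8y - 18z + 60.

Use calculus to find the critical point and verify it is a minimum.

f(x,y,z) = x^2 + y^2 + 3z^2 - 8x - 8y - 18z + 60
df/dx = 2x + (-8) = 0 => x = 4
df/dy = 2y + (-8) = 0 => y = 4
df/dz = 6z + (-18) = 0 => z = 3
f(4,4,3) = 1*(4)^2 + 1*(4)^2 + 3*(3)^2 + -8*(4) + -8*(4) + -18*(3) + 60 = 1
Hessian is diagonal with entries 2, 2, 6 > 0, confirmed minimum.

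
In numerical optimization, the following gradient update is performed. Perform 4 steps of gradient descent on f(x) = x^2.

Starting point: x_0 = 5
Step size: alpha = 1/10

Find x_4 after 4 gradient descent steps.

f(x) = x^2, f'(x) = 2x + (0)
Step 1: f'(5) = 10, x_1 = 5 - 1/10 * 10 = 4
Step 2: f'(4) = 8, x_2 = 4 - 1/10 * 8 = 16/5
Step 3: f'(16/5) = 32/5, x_3 = 16/5 - 1/10 * 32/5 = 64/25
Step 4: f'(64/25) = 128/25, x_4 = 64/25 - 1/10 * 128/25 = 256/125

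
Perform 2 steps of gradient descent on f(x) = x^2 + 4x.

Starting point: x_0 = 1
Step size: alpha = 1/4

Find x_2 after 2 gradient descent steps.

f(x) = x^2 + 4x, f'(x) = 2x + (4)
Step 1: f'(1) = 6, x_1 = 1 - 1/4 * 6 = -1/2
Step 2: f'(-1/2) = 3, x_2 = -1/2 - 1/4 * 3 = -5/4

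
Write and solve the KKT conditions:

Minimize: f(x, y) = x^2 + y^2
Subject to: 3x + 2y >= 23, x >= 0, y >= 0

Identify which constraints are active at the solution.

KKT conditions for min x^2 + y^2 s.t. 3x + 2y >= 23, x >= 0, y >= 0:
Stationarity: 2x = mu*3 + mu_x, 2y = mu*2 + mu_y, with mu, mu_x, mu_y >= 0
Complementary slackness: mu*(3x + 2y - 23) = 0, mu_x*x = 0, mu_y*y = 0
(0, 0) is infeasible (3*0 + 2*0 < 23), so if mu = 0 stationarity would force x = mu_x/2 >= 0, y = mu_y/2 >= 0 with mu_x*x = mu_y*y = 0, i.e. x = y = 0: contradiction. Hence mu > 0 and 3x + 2y = 23 is active.
Try x > 0, y > 0 (so mu_x = mu_y = 0): x = 3*mu/2, y = 2*mu/2
Substitute: 3*(3*mu/2) + 2*(2*mu/2) = 23
  mu*13/2 = 23 => mu = 46/13
x* = 69/13 > 0, y* = 46/13 > 0, consistent with mu_x = mu_y = 0.
f is convex and the constraints are linear, so this KKT point is the global minimum.
f* = 529/13
Active constraints: 3x + 2y >= 23 (holds with equality, mu = 46/13 > 0); x >= 0 and y >= 0 are inactive (mu_x = mu_y = 0).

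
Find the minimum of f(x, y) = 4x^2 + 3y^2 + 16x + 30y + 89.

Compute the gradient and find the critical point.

f(x,y) = 4x^2 + 3y^2 + 16x + 30y + 89
df/dx = 8x + (16) = 0  =>  x = -2
df/dy = 6y + (30) = 0  =>  y = -5
f(-2, -5) = 4*(-2)^2 + 3*(-5)^2 + 16*(-2) + 30*(-5) + 89 = -2
Hessian is diagonal with entries 8, 6 > 0, so this is a minimum.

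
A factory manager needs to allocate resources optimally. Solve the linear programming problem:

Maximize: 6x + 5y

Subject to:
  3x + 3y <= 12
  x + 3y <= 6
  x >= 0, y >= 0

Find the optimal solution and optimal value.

Feasible vertices: (0, 0), (0, 2), (3, 1), (4, 0)
Objective 6x + 5y at each:
  (0, 0): 0
  (0, 2): 10
  (3, 1): 23
  (4, 0): 24
Maximum is 24 at (4, 0).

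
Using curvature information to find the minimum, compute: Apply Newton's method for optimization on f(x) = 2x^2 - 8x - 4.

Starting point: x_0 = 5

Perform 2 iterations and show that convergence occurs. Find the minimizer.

f(x) = 2x^2 - 8x - 4, f'(x) = 4x + (-8), f''(x) = 4
Step 1: f'(5) = 12, x_1 = 5 - 12/4 = 2
Step 2: f'(2) = 0, x_2 = 2 (converged)
Newton's method converges in 1 step for quadratics.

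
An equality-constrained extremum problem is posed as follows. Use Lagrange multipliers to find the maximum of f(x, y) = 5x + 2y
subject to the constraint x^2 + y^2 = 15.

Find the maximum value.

Set up Lagrange conditions: grad f = lambda * grad g
  5 = 2*lambda*x
  2 = 2*lambda*y
From these: x/y = 5/2, so x = 5t, y = 2t for some t.
Substitute into constraint: (5t)^2 + (2t)^2 = 15
  t^2 * 29 = 15
  t = sqrt(15/29)
Maximum = 5*x + 2*y = (5^2 + 2^2)*t = 29 * sqrt(15/29) = sqrt(435)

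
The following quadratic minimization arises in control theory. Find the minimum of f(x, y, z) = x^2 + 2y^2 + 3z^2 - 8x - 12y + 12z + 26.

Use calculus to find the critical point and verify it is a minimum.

f(x,y,z) = x^2 + 2y^2 + 3z^2 - 8x - 12y + 12z + 26
df/dx = 2x + (-8) = 0 => x = 4
df/dy = 4y + (-12) = 0 => y = 3
df/dz = 6z + (12) = 0 => z = -2
f(4,3,-2) = 1*(4)^2 + 2*(3)^2 + 3*(-2)^2 + -8*(4) + -12*(3) + 12*(-2) + 26 = -20
Hessian is diagonal with entries 2, 4, 6 > 0, confirmed minimum.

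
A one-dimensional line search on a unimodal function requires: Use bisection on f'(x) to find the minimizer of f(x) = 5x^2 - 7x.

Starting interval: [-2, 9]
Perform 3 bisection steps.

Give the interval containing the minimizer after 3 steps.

Finding critical point of f(x) = 5x^2 - 7x using bisection on f'(x) = 10x + -7.
f'(x) = 0 when x = 7/10.
Starting interval: [-2, 9]
Step 1: mid = 7/2, f'(mid) = 28, new interval = [-2, 7/2]
Step 2: mid = 3/4, f'(mid) = 1/2, new interval = [-2, 3/4]
Step 3: mid = -5/8, f'(mid) = -53/4, new interval = [-5/8, 3/4]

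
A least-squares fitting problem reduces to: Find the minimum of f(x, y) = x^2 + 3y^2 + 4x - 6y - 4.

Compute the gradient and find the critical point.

f(x,y) = x^2 + 3y^2 + 4x - 6y - 4
df/dx = 2x + (4) = 0  =>  x = -2
df/dy = 6y + (-6) = 0  =>  y = 1
f(-2, 1) = 1*(-2)^2 + 3*(1)^2 + 4*(-2) + -6*(1) + -4 = -11
Hessian is diagonal with entries 2, 6 > 0, so this is a minimum.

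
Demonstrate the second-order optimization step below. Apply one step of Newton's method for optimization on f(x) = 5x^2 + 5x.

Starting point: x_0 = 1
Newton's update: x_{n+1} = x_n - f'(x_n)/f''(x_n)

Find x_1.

f(x) = 5x^2 + 5x
f'(x) = 10x + (5), f''(x) = 10
Newton step: x_1 = x_0 - f'(x_0)/f''(x_0)
f'(1) = 15
x_1 = 1 - 15/10 = -1/2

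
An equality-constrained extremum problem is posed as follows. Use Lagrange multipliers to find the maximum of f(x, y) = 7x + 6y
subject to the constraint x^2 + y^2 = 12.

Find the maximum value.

Set up Lagrange conditions: grad f = lambda * grad g
  7 = 2*lambda*x
  6 = 2*lambda*y
From these: x/y = 7/6, so x = 7t, y = 6t for some t.
Substitute into constraint: (7t)^2 + (6t)^2 = 12
  t^2 * 85 = 12
  t = sqrt(12/85)
Maximum = 7*x + 6*y = (7^2 + 6^2)*t = 85 * sqrt(12/85) = sqrt(1020)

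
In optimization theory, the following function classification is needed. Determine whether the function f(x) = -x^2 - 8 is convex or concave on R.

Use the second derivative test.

f(x) = -x^2 - 8
f'(x) = -2x + 0
f''(x) = -2
Since f''(x) = -2 < 0 for all x, f is concave on R.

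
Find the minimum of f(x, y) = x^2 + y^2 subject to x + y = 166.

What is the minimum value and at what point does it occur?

Substitute y = 166 - x into f(x,y) = x^2 + y^2:
g(x) = x^2 + (166 - x)^2 = 2x^2 - 332x + 27556
g'(x) = 4x - 332 = 0  =>  x = 83
y = 166 - 83 = 83
Minimum value = 83^2 + 83^2 = 13778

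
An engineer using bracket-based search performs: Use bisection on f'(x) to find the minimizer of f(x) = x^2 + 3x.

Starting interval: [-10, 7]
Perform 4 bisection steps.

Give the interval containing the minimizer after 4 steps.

Finding critical point of f(x) = x^2 + 3x using bisection on f'(x) = 2x + 3.
f'(x) = 0 when x = -3/2.
Starting interval: [-10, 7]
Step 1: mid = -3/2, f'(mid) = 0, new interval = [-3/2, -3/2]
Step 2: mid = -3/2, f'(mid) = 0, new interval = [-3/2, -3/2]
Step 3: mid = -3/2, f'(mid) = 0, new interval = [-3/2, -3/2]
Step 4: mid = -3/2, f'(mid) = 0, new interval = [-3/2, -3/2]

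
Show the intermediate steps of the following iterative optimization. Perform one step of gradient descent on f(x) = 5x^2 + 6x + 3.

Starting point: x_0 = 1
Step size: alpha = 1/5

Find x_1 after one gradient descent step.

f(x) = 5x^2 + 6x + 3
f'(x) = 10x + 6
f'(1) = 10*1 + (6) = 16
x_1 = x_0 - alpha * f'(x_0) = 1 - 1/5 * 16 = -11/5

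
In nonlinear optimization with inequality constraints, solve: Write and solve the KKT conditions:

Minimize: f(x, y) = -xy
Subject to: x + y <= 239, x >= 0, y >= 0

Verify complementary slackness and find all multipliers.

Problem: min -xy s.t. x + y <= 239 (multiplier lambda), x >= 0 (mu_x), y >= 0 (mu_y)
KKT stationarity: -y + lambda - mu_x = 0, -x + lambda - mu_y = 0, with lambda, mu_x, mu_y >= 0
Complementary slackness: lambda*(x + y - 239) = 0, mu_x*x = 0, mu_y*y = 0
If lambda = 0: y = -mu_x <= 0 and x = -mu_y <= 0 force x = y = 0 with f = 0; but x = y = 239/2 is feasible with f = -57121/4 < 0, so this is not the minimum. Hence lambda > 0 and x + y = 239.
Try x > 0, y > 0 (so mu_x = mu_y = 0): y = lambda, x = lambda => x = y = lambda
x + y = 239 => 2*lambda = 239 => lambda = 239/2
x* = y* = 239/2 > 0, consistent with mu_x = mu_y = 0.
(Any feasible point with x = 0 or y = 0 has f = 0 > -57121/4, so the minimum is not on those boundaries.)
min(-xy) = -57121/4 (i.e. max xy = 57121/4)
Multipliers: lambda = 239/2, mu_x = 0, mu_y = 0
Complementary slackness: lambda*(x + y - 239) = 239/2*(239/2 + 239/2 - 239) = 0, mu_x*x = 0*239/2 = 0, mu_y*y = 0*239/2 = 0. Satisfied.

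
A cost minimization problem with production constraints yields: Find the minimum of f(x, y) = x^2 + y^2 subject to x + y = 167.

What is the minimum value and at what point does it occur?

Substitute y = 167 - x into f(x,y) = x^2 + y^2:
g(x) = x^2 + (167 - x)^2 = 2x^2 - 334x + 27889
g'(x) = 4x - 334 = 0  =>  x = 167/2
y = 167 - 167/2 = 167/2
Minimum value = (167/2)^2 + (167/2)^2 = 27889/2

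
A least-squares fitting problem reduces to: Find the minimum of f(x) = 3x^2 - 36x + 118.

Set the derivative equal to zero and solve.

f(x) = 3x^2 - 36x + 118
f'(x) = 6x + (-36) = 0
x = 36/6 = 6
f(6) = 10
Since f''(x) = 6 > 0, this is a minimum.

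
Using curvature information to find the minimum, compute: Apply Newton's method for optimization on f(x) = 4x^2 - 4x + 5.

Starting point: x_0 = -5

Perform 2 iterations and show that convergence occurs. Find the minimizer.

f(x) = 4x^2 - 4x + 5, f'(x) = 8x + (-4), f''(x) = 8
Step 1: f'(-5) = -44, x_1 = -5 - -44/8 = 1/2
Step 2: f'(1/2) = 0, x_2 = 1/2 (converged)
Newton's method converges in 1 step for quadratics.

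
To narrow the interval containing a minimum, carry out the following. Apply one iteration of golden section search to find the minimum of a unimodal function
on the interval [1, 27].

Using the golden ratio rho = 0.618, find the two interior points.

Golden section search on [1, 27].
Golden ratio rho = 0.618 (approx).
Interior points:
  x_1 = 1 + (1-0.618)*26 = 10.9320
  x_2 = 1 + 0.618*26 = 17.0680
Compare f(x_1) and f(x_2) to determine which subinterval to keep.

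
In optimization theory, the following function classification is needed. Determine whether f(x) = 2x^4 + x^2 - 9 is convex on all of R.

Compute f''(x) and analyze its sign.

f(x) = 2x^4 + x^2 - 9
f'(x) = 8x^3 + 2x
f''(x) = 24x^2 + 2
f''(x) = 24x^2 + 2 >= 2 > 0 for all x
Therefore, f is convex on R.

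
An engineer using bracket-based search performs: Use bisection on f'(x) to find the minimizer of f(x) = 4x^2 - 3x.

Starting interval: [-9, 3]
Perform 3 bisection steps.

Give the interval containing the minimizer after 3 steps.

Finding critical point of f(x) = 4x^2 - 3x using bisection on f'(x) = 8x + -3.
f'(x) = 0 when x = 3/8.
Starting interval: [-9, 3]
Step 1: mid = -3, f'(mid) = -27, new interval = [-3, 3]
Step 2: mid = 0, f'(mid) = -3, new interval = [0, 3]
Step 3: mid = 3/2, f'(mid) = 9, new interval = [0, 3/2]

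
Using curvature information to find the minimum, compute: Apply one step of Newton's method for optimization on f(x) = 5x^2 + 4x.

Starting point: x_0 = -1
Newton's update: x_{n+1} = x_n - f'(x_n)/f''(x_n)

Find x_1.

f(x) = 5x^2 + 4x
f'(x) = 10x + (4), f''(x) = 10
Newton step: x_1 = x_0 - f'(x_0)/f''(x_0)
f'(-1) = -6
x_1 = -1 - -6/10 = -2/5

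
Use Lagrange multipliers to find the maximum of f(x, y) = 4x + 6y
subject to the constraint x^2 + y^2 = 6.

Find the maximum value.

Set up Lagrange conditions: grad f = lambda * grad g
  4 = 2*lambda*x
  6 = 2*lambda*y
From these: x/y = 4/6, so x = 4t, y = 6t for some t.
Substitute into constraint: (4t)^2 + (6t)^2 = 6
  t^2 * 52 = 6
  t = sqrt(6/52)
Maximum = 4*x + 6*y = (4^2 + 6^2)*t = 52 * sqrt(6/52) = sqrt(312)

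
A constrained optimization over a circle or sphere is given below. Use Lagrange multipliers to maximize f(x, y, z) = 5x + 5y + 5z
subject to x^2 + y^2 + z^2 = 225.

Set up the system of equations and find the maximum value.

Lagrange conditions: 5 = 2*lambda*x, 5 = 2*lambda*y, 5 = 2*lambda*z
So x:5 = y:5 = z:5, i.e. x = 5t, y = 5t, z = 5t
Constraint: t^2*(5^2 + 5^2 + 5^2) = 225
  t^2 * 75 = 225  =>  t = sqrt(3)
Maximum = 5*5t + 5*5t + 5*5t = 75*sqrt(3) = sqrt(16875)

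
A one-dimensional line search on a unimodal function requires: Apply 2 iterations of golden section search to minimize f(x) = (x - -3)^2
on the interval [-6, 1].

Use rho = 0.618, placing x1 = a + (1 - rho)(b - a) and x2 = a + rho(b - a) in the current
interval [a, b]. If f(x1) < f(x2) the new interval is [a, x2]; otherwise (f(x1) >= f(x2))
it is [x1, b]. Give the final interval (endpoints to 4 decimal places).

Golden section search for min of f(x) = (x - -3)^2 on [-6, 1].
Each step: x1 = a + (1 - rho)(b - a), x2 = a + rho(b - a); if f(x1) < f(x2) keep [a, x2], otherwise keep [x1, b].
Step 1: [-6.0000, 1.0000], x1=-3.3260 (f=0.1063), x2=-1.6740 (f=1.7583); f(x1) < f(x2) => keep [-6.0000, -1.6740]
Step 2: [-6.0000, -1.6740], x1=-4.3475 (f=1.8157), x2=-3.3265 (f=0.1066); f(x1) > f(x2) => keep [-4.3475, -1.6740]
Final interval: [-4.3475, -1.6740]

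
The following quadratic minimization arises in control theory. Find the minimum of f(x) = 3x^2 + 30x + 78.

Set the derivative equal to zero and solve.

f(x) = 3x^2 + 30x + 78
f'(x) = 6x + (30) = 0
x = -30/6 = -5
f(-5) = 3
Since f''(x) = 6 > 0, this is a minimum.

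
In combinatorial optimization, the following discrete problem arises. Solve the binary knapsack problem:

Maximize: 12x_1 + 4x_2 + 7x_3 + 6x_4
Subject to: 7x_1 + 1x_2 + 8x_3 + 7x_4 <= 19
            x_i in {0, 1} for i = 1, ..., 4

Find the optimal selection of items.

Items: item 1 (v=12, w=7), item 2 (v=4, w=1), item 3 (v=7, w=8), item 4 (v=6, w=7)
Capacity: 19
Checking all 16 subsets (w = total weight, v = total value):
  {}: w = 0, v = 0
  {1}: w = 7, v = 12
  {2}: w = 1, v = 4
  {3}: w = 8, v = 7
  {4}: w = 7, v = 6
  {1, 2}: w = 8, v = 16
  {1, 3}: w = 15, v = 19
  {1, 4}: w = 14, v = 18
  {2, 3}: w = 9, v = 11
  {2, 4}: w = 8, v = 10
  {3, 4}: w = 15, v = 13
  {1, 2, 3}: w = 16, v = 23
  {1, 2, 4}: w = 15, v = 22
  {1, 3, 4}: w = 22 > 19, infeasible
  {2, 3, 4}: w = 16, v = 17
  {1, 2, 3, 4}: w = 23 > 19, infeasible
Best feasible subset: items [1, 2, 3]
Total weight: 16 <= 19, total value: 23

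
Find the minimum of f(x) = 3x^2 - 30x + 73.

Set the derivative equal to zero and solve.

f(x) = 3x^2 - 30x + 73
f'(x) = 6x + (-30) = 0
x = 30/6 = 5
f(5) = -2
Since f''(x) = 6 > 0, this is a minimum.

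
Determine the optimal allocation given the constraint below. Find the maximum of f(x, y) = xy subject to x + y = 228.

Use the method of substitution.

Substitute y = 228 - x into f(x,y) = xy:
g(x) = x(228 - x) = 228x - x^2
g'(x) = 228 - 2x = 0  =>  x = 114
y = 228 - 114 = 114
Maximum value = 114 * 114 = 12996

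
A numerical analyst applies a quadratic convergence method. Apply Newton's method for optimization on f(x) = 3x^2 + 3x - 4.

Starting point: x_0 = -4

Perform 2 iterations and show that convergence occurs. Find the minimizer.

f(x) = 3x^2 + 3x - 4, f'(x) = 6x + (3), f''(x) = 6
Step 1: f'(-4) = -21, x_1 = -4 - -21/6 = -1/2
Step 2: f'(-1/2) = 0, x_2 = -1/2 (converged)
Newton's method converges in 1 step for quadratics.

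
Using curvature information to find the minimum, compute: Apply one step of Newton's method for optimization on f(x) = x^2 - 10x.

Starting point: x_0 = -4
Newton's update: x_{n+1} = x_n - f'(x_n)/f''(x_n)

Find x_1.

f(x) = x^2 - 10x
f'(x) = 2x + (-10), f''(x) = 2
Newton step: x_1 = x_0 - f'(x_0)/f''(x_0)
f'(-4) = -18
x_1 = -4 - -18/2 = 5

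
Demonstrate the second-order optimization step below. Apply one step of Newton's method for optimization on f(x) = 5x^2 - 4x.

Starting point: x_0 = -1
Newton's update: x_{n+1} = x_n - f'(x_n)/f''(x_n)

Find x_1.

f(x) = 5x^2 - 4x
f'(x) = 10x + (-4), f''(x) = 10
Newton step: x_1 = x_0 - f'(x_0)/f''(x_0)
f'(-1) = -14
x_1 = -1 - -14/10 = 2/5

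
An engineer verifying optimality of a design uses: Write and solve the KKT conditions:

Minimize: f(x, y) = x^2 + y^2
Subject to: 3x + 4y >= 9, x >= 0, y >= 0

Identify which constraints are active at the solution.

KKT conditions for min x^2 + y^2 s.t. 3x + 4y >= 9, x >= 0, y >= 0:
Stationarity: 2x = mu*3 + mu_x, 2y = mu*4 + mu_y, with mu, mu_x, mu_y >= 0
Complementary slackness: mu*(3x + 4y - 9) = 0, mu_x*x = 0, mu_y*y = 0
(0, 0) is infeasible (3*0 + 4*0 < 9), so if mu = 0 stationarity would force x = mu_x/2 >= 0, y = mu_y/2 >= 0 with mu_x*x = mu_y*y = 0, i.e. x = y = 0: contradiction. Hence mu > 0 and 3x + 4y = 9 is active.
Try x > 0, y > 0 (so mu_x = mu_y = 0): x = 3*mu/2, y = 4*mu/2
Substitute: 3*(3*mu/2) + 4*(4*mu/2) = 9
  mu*25/2 = 9 => mu = 18/25
x* = 27/25 > 0, y* = 36/25 > 0, consistent with mu_x = mu_y = 0.
f is convex and the constraints are linear, so this KKT point is the global minimum.
f* = 81/25
Active constraints: 3x + 4y >= 9 (holds with equality, mu = 18/25 > 0); x >= 0 and y >= 0 are inactive (mu_x = mu_y = 0).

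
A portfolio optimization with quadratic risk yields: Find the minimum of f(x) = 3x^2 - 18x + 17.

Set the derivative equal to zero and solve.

f(x) = 3x^2 - 18x + 17
f'(x) = 6x + (-18) = 0
x = 18/6 = 3
f(3) = -10
Since f''(x) = 6 > 0, this is a minimum.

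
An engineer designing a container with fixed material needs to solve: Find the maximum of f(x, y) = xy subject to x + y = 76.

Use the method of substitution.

Substitute y = 76 - x into f(x,y) = xy:
g(x) = x(76 - x) = 76x - x^2
g'(x) = 76 - 2x = 0  =>  x = 38
y = 76 - 38 = 38
Maximum value = 38 * 38 = 1444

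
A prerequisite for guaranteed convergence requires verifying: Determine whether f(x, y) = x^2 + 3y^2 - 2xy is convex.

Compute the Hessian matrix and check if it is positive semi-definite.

f(x,y) = x^2 + 3y^2 - 2xy
Hessian H = [[2, -2], [-2, 6]]
trace(H) = 8, det(H) = 8
Eigenvalues: (8 +/- sqrt(32)) / 2 = 6.828, 1.172
Since both eigenvalues > 0, f is convex.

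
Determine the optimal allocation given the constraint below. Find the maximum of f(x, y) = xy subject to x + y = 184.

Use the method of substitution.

Substitute y = 184 - x into f(x,y) = xy:
g(x) = x(184 - x) = 184x - x^2
g'(x) = 184 - 2x = 0  =>  x = 92
y = 184 - 92 = 92
Maximum value = 92 * 92 = 8464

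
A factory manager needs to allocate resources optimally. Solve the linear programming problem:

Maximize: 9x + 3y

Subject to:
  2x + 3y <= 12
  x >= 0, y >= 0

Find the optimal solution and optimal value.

The feasible region has vertices at [(0, 0), (6, 0), (0, 4)].
Checking objective 9x + 3y at each vertex:
  (0, 0): 9*0 + 3*0 = 0
  (6, 0): 9*6 + 3*0 = 54
  (0, 4): 9*0 + 3*4 = 12
Maximum is 54 at (6, 0).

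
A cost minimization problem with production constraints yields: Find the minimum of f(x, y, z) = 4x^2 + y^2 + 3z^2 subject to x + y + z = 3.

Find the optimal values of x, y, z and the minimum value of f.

Using Lagrange multipliers on f = 4x^2 + y^2 + 3z^2 with constraint x + y + z = 3:
Conditions: 2*4*x = lambda, 2*1*y = lambda, 2*3*z = lambda
So x = lambda/8, y = lambda/2, z = lambda/6
Substituting into constraint: lambda * (19/24) = 3
lambda = 72/19
x = 9/19, y = 36/19, z = 12/19
Minimum value = 108/19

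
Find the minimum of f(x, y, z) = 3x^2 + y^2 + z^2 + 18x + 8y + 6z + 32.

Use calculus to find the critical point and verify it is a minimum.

f(x,y,z) = 3x^2 + y^2 + z^2 + 18x + 8y + 6z + 32
df/dx = 6x + (18) = 0 => x = -3
df/dy = 2y + (8) = 0 => y = -4
df/dz = 2z + (6) = 0 => z = -3
f(-3,-4,-3) = 3*(-3)^2 + 1*(-4)^2 + 1*(-3)^2 + 18*(-3) + 8*(-4) + 6*(-3) + 32 = -20
Hessian is diagonal with entries 6, 2, 2 > 0, confirmed minimum.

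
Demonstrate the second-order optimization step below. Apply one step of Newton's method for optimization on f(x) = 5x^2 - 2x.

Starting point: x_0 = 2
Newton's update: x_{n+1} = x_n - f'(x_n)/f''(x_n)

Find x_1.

f(x) = 5x^2 - 2x
f'(x) = 10x + (-2), f''(x) = 10
Newton step: x_1 = x_0 - f'(x_0)/f''(x_0)
f'(2) = 18
x_1 = 2 - 18/10 = 1/5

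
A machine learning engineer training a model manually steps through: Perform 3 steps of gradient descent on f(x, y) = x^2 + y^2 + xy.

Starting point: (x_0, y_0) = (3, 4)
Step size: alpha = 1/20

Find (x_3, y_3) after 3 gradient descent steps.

f(x,y) = x^2 + y^2 + xy
grad_x = 2x + 1y, grad_y = 2y + 1x
Step 1: grad = (10, 11), (5/2, 69/20)
Step 2: grad = (169/20, 47/5), (831/400, 149/50)
Step 3: grad = (1427/200, 643/80), (6883/4000, 165/64)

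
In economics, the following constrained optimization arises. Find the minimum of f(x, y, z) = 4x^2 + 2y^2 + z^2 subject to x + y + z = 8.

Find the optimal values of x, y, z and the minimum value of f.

Using Lagrange multipliers on f = 4x^2 + 2y^2 + z^2 with constraint x + y + z = 8:
Conditions: 2*4*x = lambda, 2*2*y = lambda, 2*1*z = lambda
So x = lambda/8, y = lambda/4, z = lambda/2
Substituting into constraint: lambda * (7/8) = 8
lambda = 64/7
x = 8/7, y = 16/7, z = 32/7
Minimum value = 256/7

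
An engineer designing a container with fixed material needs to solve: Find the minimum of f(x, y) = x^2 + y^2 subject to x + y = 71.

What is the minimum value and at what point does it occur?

Substitute y = 71 - x into f(x,y) = x^2 + y^2:
g(x) = x^2 + (71 - x)^2 = 2x^2 - 142x + 5041
g'(x) = 4x - 142 = 0  =>  x = 71/2
y = 71 - 71/2 = 71/2
Minimum value = (71/2)^2 + (71/2)^2 = 5041/2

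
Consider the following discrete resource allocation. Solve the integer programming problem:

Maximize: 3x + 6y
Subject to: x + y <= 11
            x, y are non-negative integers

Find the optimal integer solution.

Objective: 3x + 6y, constraint: x + y <= 11
Coefficient of y is 6 > coefficient of x is 3, so allocate the entire budget to y.
Optimal: x = 0, y = 11, value = 66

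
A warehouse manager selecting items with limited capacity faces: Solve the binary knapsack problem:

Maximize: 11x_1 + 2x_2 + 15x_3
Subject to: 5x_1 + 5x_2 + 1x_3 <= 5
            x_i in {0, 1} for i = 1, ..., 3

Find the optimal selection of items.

Items: item 1 (v=11, w=5), item 2 (v=2, w=5), item 3 (v=15, w=1)
Capacity: 5
Checking all 8 subsets (w = total weight, v = total value):
  {}: w = 0, v = 0
  {1}: w = 5, v = 11
  {2}: w = 5, v = 2
  {3}: w = 1, v = 15
  {1, 2}: w = 10 > 5, infeasible
  {1, 3}: w = 6 > 5, infeasible
  {2, 3}: w = 6 > 5, infeasible
  {1, 2, 3}: w = 11 > 5, infeasible
Best feasible subset: items [3]
Total weight: 1 <= 5, total value: 15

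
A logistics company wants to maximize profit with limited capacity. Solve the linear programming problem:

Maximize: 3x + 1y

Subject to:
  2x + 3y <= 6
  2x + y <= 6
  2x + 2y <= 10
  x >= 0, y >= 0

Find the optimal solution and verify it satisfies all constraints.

Feasible vertices: (0, 0), (0, 2), (3, 0)
Objective 3x + 1y at each vertex:
  (0, 0): 0
  (0, 2): 2
  (3, 0): 9
Maximum is 9 at (3, 0).
Verify constraints at (x, y) = (3, 0):
  2*3 + 3*0 = 6 <= 6 (active)
  2*3 + 1*0 = 6 <= 6 (active)
  2*3 + 2*0 = 6 <= 10
  x = 3 >= 0, y = 0 >= 0. All constraints satisfied.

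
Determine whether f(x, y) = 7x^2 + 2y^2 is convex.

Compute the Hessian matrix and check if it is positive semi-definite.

f(x,y) = 7x^2 + 2y^2
Hessian H = [[14, 0], [0, 4]]
trace(H) = 18, det(H) = 56
Eigenvalues: (18 +/- sqrt(100)) / 2 = 14, 4
Since both eigenvalues > 0, f is convex.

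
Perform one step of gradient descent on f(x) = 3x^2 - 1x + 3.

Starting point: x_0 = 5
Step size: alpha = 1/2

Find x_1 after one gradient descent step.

f(x) = 3x^2 - 1x + 3
f'(x) = 6x - 1
f'(5) = 6*5 + (-1) = 29
x_1 = x_0 - alpha * f'(x_0) = 5 - 1/2 * 29 = -19/2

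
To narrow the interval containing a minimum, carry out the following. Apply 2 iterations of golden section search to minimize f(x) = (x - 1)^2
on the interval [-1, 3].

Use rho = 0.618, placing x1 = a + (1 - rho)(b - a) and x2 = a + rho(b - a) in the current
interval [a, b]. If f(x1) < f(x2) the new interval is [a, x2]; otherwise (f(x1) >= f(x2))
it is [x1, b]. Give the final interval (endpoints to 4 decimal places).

Golden section search for min of f(x) = (x - 1)^2 on [-1, 3].
Each step: x1 = a + (1 - rho)(b - a), x2 = a + rho(b - a); if f(x1) < f(x2) keep [a, x2], otherwise keep [x1, b].
Step 1: [-1.0000, 3.0000], x1=0.5280 (f=0.2228), x2=1.4720 (f=0.2228); f(x1) = f(x2) (tie, not '<') => keep [0.5280, 3.0000]
Step 2: [0.5280, 3.0000], x1=1.4723 (f=0.2231), x2=2.0557 (f=1.1145); f(x1) < f(x2) => keep [0.5280, 2.0557]
Final interval: [0.5280, 2.0557]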